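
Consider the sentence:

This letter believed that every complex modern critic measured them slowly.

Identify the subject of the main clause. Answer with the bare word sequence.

this letter

"this letter" is the NP that combines with the VP headed by "believed" to form the main clause — the subject.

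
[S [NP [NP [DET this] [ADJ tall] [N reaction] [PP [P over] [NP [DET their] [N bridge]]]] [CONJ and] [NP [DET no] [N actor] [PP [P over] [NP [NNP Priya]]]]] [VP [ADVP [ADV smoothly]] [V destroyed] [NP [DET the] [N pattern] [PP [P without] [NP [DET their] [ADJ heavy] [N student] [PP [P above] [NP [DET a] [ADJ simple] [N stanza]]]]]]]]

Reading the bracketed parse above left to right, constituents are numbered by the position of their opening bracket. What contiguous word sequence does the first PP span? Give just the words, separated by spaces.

over their bridge

In left-to-right order the PP constituents are "over their bridge"; "over Priya"; "without their heavy student above a simple stanza"; "above a simple stanza". Number 1 is "over their bridge".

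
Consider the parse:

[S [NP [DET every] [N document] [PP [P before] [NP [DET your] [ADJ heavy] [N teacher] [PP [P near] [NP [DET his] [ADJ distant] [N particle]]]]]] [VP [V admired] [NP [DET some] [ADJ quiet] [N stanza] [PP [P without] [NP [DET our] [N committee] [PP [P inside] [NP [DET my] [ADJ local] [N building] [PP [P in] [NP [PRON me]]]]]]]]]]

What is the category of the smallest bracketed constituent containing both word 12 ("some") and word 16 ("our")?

NP

Both words fall inside [NP some quiet stanza without our committee inside my local building in me] (words 12–23), and no smaller constituent contains them both. Label: NP.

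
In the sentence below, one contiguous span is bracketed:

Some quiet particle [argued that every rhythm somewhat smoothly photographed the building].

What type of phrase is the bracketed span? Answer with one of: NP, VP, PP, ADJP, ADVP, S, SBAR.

VP

The span is built around the verb "argued" — a verb phrase (VP).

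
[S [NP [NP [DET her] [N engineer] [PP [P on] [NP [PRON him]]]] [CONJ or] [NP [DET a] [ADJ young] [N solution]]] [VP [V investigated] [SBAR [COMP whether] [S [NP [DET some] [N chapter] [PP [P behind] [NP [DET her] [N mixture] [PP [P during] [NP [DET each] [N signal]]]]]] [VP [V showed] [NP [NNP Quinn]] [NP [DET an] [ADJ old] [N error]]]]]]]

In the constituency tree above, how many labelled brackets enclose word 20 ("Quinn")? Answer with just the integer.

7

Path from the root down to the word: S → VP → SBAR → S → VP → NP → NNP. That is 7 enclosing brackets.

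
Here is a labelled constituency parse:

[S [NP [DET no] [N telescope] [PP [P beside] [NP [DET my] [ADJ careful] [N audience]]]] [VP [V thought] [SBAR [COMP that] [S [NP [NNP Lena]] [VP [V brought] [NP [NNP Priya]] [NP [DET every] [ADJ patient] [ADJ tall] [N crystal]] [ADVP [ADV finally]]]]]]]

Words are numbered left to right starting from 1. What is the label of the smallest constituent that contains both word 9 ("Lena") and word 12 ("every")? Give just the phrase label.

S

The smallest bracket enclosing both words is [S Lena brought Priya every patient tall crystal finally], so the label is S.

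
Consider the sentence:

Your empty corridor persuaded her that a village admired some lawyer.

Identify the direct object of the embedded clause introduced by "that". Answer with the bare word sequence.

some lawyer

Within the embedded clause introduced by "that", the direct object of "admired" is "some lawyer".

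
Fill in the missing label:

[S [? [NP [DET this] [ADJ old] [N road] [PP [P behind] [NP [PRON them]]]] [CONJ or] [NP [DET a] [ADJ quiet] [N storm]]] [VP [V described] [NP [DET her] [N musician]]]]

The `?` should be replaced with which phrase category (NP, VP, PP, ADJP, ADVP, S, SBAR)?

NP

Looking at what the `?` directly dominates — NP, CONJ 'or', NP — this is a noun phrase (NP).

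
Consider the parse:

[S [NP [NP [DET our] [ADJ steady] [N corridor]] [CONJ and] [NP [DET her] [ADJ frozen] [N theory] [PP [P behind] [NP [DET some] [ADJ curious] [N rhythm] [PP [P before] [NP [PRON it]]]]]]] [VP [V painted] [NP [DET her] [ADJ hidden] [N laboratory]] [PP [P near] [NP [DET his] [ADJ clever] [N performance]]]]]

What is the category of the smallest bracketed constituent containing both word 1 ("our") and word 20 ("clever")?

S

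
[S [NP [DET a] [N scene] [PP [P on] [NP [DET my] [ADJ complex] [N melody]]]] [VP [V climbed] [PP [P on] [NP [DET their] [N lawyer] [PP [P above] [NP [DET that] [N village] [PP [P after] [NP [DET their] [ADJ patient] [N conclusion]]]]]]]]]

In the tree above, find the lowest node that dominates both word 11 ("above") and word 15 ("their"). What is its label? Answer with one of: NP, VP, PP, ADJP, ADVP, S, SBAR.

Word 11 lies under S → VP → PP → NP → PP → P; word 15 lies under S → VP → PP → NP → PP → NP → PP → NP → DET. The lowest shared node is the PP.

PP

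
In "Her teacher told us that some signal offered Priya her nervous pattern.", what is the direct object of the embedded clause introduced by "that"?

her nervous pattern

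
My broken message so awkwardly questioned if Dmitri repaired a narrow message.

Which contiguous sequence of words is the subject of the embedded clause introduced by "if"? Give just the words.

Dmitri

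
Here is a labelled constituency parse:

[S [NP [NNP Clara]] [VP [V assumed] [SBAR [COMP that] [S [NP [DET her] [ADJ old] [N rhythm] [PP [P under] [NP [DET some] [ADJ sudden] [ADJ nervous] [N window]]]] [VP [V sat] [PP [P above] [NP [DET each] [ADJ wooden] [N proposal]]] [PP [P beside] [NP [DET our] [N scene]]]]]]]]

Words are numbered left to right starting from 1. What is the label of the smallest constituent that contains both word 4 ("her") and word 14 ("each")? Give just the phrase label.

S

The smallest bracket enclosing both words is [S her old rhythm under some sudden nervous window sat above each wooden proposal beside our scene], so the label is S.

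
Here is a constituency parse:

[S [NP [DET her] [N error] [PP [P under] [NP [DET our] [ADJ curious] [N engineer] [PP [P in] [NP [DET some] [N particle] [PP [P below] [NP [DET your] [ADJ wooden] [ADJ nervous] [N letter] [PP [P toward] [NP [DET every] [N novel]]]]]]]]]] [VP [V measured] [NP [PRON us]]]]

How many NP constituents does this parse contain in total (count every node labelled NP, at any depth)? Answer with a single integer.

6

Listing each NP by its span: [NP her error under our curious engineer in some particle below your wooden nervous letter toward every novel]; [NP our curious engineer in some particle below your wooden nervous letter toward every novel]; [NP some particle below your wooden nervous letter toward every novel]; [NP your wooden nervous letter toward every novel]; [NP every novel]; [NP us] — that makes 6.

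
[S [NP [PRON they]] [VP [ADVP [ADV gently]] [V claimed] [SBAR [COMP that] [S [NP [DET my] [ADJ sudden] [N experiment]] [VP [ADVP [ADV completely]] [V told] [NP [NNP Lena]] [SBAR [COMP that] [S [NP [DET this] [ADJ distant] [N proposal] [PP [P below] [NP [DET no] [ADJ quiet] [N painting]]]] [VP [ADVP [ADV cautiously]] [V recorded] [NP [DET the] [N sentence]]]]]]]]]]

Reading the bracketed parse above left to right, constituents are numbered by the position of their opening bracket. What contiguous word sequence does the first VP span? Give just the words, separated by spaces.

Opening `[VP` markers occur at word positions 2, 8, 19; the first of these opens the constituent [VP gently claimed that my sudden experiment completely told Lena that this distant proposal below no quiet painting cautiously recorded the sentence].

gently claimed that my sudden experiment completely told Lena that this distant proposal below no quiet painting cautiously recorded the sentence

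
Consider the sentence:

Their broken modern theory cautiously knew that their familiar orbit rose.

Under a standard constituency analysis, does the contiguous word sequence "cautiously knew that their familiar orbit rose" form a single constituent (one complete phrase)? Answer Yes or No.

These words form the whole verb phrase headed by "knew", so yes — one constituent.

Yes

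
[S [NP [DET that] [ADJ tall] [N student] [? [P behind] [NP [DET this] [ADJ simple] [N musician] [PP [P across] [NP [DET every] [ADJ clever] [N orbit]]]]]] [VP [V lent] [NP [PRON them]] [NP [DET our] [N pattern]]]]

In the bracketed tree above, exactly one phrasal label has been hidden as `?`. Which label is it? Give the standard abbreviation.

The `?` node immediately contains: P 'behind', NP. That is the internal structure of a prepositional phrase, so the label is PP.

PP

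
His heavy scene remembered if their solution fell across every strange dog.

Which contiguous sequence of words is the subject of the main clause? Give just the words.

In the main clause the verb is "remembered"; the NP preceding it, "his heavy scene", is the subject.

his heavy scene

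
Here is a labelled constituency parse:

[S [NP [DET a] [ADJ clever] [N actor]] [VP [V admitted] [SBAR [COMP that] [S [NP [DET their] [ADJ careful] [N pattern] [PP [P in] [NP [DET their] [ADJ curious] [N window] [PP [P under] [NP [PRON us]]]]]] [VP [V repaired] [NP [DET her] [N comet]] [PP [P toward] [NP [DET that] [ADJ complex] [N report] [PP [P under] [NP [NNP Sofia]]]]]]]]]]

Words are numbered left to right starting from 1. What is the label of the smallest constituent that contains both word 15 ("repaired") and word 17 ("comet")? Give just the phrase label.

VP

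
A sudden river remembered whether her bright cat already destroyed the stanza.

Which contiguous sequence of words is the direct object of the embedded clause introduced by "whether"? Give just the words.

the stanza

"destroyed" heads the VP of the embedded clause introduced by "whether", and "the stanza" is its direct object.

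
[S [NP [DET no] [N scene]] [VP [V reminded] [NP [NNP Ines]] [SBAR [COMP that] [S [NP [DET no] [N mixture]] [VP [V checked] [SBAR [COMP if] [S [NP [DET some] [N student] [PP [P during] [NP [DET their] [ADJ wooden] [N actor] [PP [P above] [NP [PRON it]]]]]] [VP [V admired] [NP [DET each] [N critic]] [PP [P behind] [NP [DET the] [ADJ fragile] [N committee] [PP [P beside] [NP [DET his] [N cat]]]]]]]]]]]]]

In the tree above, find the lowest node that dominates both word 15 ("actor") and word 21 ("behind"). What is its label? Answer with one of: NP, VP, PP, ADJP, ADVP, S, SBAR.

S

Both words fall inside [S some student during their wooden actor above it admired each critic behind the fragile committee beside his cat] (words 10–27), and no smaller constituent contains them both. Label: S.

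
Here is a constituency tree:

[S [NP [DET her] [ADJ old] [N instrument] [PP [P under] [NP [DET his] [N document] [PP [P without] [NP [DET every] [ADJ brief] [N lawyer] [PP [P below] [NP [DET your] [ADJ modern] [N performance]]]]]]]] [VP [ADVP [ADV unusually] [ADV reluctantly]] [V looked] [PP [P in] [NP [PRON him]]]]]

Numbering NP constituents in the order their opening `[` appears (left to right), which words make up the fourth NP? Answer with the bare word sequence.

your modern performance

Opening `[NP` markers occur at word positions 1, 5, 8, 12, 19; the fourth of these opens the constituent [NP your modern performance].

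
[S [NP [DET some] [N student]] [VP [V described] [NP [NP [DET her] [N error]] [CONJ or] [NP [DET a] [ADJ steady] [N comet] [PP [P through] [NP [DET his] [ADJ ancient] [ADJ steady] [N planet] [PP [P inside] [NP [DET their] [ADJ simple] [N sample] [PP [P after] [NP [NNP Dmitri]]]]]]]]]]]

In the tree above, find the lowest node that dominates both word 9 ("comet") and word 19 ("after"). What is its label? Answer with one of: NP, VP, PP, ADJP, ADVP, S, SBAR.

NP

Both words fall inside [NP a steady comet through his ancient steady planet inside their simple sample after Dmitri] (words 7–20), and no smaller constituent contains them both. Label: NP.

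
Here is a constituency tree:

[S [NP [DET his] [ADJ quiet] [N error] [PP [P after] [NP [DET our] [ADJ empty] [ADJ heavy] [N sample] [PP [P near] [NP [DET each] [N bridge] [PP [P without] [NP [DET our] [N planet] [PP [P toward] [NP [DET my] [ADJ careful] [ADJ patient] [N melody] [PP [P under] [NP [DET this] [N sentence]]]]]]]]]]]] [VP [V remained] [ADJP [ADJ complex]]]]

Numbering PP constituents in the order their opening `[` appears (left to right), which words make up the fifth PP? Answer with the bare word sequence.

The PP opening brackets appear, in order, over: "after our empty heavy sample near each bridge without our planet toward my careful patient melody under this sentence"; "near each bridge without our planet toward my careful patient melody under this sentence"; "without our planet toward my careful patient melody under this sentence"; "toward my careful patient melody under this sentence"; "under this sentence". The fifth one spans "under this sentence".

under this sentence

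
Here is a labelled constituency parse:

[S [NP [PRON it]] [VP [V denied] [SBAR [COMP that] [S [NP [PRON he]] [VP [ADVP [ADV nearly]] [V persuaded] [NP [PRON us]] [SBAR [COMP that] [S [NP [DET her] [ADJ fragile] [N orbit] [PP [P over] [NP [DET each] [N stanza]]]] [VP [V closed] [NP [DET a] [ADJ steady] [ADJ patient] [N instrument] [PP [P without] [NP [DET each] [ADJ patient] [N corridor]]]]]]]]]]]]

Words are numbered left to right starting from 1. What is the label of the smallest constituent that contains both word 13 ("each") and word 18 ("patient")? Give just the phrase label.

S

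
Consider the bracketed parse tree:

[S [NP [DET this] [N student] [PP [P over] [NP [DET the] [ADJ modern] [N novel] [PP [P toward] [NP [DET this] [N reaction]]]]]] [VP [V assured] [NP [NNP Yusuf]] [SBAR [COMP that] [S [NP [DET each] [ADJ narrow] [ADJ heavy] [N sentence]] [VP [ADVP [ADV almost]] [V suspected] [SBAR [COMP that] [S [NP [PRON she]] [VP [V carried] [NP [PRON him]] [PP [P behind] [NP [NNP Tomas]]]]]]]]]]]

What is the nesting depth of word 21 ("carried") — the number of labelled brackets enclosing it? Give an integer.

9

Path from the root down to the word: S → VP → SBAR → S → VP → SBAR → S → VP → V. That is 9 enclosing brackets.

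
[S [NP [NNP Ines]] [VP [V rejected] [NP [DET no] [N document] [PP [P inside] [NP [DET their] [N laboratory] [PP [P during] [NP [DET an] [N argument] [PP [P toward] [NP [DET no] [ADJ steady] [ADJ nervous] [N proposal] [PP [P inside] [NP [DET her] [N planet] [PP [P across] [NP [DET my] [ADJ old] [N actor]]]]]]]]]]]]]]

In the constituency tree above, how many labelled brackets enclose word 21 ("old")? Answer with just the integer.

14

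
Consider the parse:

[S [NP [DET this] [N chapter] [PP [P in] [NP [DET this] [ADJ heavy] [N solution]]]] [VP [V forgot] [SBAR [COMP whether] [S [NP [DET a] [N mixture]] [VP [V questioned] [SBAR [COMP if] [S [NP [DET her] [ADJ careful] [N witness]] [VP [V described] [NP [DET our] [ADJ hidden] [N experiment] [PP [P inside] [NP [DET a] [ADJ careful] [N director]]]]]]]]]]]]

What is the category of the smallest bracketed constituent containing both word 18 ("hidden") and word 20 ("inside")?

NP

The smallest bracket enclosing both words is [NP our hidden experiment inside a careful director], so the label is NP.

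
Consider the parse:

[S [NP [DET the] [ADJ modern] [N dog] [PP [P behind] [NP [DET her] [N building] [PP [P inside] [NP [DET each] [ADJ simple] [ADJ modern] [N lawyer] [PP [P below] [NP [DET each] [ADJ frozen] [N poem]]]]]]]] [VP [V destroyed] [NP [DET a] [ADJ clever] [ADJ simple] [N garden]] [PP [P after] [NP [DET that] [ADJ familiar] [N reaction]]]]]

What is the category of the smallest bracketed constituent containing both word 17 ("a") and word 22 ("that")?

VP

The smallest bracket enclosing both words is [VP destroyed a clever simple garden after that familiar reaction], so the label is VP.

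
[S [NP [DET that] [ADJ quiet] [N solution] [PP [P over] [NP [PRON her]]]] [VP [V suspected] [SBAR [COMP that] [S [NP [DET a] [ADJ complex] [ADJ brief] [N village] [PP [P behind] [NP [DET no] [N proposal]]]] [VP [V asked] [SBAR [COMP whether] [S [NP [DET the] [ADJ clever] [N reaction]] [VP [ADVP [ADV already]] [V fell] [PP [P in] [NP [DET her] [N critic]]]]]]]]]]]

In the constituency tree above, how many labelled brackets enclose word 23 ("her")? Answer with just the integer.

Counting open brackets not yet closed at "her": [S [VP [SBAR [S [VP [SBAR [S [VP [PP [NP [DET = 11.

11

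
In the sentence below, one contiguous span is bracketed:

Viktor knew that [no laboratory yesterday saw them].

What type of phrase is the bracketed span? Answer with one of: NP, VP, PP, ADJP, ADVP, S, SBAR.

S

The span is built around the head "saw" — a clause (S).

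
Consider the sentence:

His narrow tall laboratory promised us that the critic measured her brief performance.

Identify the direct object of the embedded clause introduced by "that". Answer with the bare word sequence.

Within the embedded clause introduced by "that", the direct object of "measured" is "her brief performance".

her brief performance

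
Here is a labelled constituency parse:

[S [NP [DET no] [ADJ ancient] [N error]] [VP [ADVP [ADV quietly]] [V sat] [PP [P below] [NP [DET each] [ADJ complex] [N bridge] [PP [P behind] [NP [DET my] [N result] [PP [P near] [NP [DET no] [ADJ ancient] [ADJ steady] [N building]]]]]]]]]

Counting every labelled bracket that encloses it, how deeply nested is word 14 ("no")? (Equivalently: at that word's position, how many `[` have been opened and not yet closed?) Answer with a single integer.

Counting open brackets not yet closed at "no": [S [VP [PP [NP [PP [NP [PP [NP [DET = 9.

9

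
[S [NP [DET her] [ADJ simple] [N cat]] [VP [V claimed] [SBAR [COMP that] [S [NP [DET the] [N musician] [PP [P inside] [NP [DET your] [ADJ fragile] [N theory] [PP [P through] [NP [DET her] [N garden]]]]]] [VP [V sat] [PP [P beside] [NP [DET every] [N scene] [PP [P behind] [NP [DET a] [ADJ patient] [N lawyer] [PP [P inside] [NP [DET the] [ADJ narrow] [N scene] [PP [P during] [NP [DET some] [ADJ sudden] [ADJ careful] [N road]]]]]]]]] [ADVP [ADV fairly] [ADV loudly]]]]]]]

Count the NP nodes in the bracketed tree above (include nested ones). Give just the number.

8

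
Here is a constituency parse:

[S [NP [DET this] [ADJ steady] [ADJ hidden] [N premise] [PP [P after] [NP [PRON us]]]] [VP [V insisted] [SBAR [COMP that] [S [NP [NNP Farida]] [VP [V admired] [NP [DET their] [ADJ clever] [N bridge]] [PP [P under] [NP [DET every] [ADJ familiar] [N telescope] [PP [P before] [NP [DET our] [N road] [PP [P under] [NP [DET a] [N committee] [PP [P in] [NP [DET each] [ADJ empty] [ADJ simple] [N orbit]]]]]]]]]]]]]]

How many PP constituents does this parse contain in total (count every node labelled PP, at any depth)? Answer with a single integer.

5

Scanning left to right, an opening `[PP` appears at word positions 5, 14, 18, 21, 24 — 5 in total.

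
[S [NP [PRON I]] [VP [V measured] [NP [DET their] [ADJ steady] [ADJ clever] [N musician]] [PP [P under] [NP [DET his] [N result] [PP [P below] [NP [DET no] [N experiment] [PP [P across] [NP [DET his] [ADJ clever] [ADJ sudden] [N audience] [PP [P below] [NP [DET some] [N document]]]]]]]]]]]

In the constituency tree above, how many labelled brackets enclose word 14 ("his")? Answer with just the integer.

9

The word sits inside DET, which is inside NP, inside PP, inside NP, inside PP, inside NP, inside PP, inside VP, inside S — 9 brackets in all.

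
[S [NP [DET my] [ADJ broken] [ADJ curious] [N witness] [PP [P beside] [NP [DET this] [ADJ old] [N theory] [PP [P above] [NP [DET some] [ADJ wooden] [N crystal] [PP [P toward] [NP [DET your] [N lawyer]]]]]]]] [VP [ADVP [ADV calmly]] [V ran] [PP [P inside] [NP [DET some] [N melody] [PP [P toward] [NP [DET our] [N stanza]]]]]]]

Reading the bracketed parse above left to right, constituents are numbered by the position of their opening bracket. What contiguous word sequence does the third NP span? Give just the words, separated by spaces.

The NP opening brackets appear, in order, over: "my broken curious witness beside this old theory above some wooden crystal toward your lawyer"; "this old theory above some wooden crystal toward your lawyer"; "some wooden crystal toward your lawyer"; "your lawyer"; "some melody toward our stanza"; "our stanza". The third one spans "some wooden crystal toward your lawyer".

some wooden crystal toward your lawyer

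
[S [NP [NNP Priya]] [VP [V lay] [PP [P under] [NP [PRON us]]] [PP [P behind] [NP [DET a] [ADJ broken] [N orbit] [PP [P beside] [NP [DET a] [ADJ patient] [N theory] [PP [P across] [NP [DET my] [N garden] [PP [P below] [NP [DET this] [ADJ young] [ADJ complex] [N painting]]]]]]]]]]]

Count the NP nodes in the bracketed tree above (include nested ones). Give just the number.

6

Listing each NP by its span: [NP Priya]; [NP us]; [NP a broken orbit beside a patient theory across my garden below this young complex painting]; [NP a patient theory across my garden below this young complex painting]; [NP my garden below this young complex painting]; [NP this young complex painting] — that makes 6.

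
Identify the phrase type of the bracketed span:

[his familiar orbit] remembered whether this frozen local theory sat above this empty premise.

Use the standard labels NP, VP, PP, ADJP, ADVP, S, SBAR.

"orbit" is the head of the bracketed span, so the span is a noun phrase: NP.

NP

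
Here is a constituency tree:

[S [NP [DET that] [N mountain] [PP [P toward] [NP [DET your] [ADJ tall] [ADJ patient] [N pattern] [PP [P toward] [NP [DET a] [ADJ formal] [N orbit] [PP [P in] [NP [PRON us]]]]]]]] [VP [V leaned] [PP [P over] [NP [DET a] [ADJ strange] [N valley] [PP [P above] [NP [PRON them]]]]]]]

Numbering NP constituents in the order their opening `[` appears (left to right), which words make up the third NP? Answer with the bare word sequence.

In left-to-right order the NP constituents are "that mountain toward your tall patient pattern toward a formal orbit in us"; "your tall patient pattern toward a formal orbit in us"; "a formal orbit in us"; "us"; "a strange valley above them"; "them". Number 3 is "a formal orbit in us".

a formal orbit in us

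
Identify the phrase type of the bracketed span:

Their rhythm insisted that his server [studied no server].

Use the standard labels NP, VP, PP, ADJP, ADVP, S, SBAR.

The bracketed span "studied no server" is headed by "studied", making it a verb phrase (VP).

VP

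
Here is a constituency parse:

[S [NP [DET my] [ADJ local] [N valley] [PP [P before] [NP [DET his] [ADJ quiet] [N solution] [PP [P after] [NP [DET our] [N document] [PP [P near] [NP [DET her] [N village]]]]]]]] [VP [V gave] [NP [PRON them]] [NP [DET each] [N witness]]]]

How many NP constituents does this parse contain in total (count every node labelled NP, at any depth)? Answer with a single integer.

6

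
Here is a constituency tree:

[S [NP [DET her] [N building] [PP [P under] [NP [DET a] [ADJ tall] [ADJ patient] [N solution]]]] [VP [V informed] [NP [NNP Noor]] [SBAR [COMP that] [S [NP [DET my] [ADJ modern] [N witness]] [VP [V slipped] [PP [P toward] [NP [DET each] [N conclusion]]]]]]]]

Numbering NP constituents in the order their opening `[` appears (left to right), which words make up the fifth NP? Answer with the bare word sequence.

In left-to-right order the NP constituents are "her building under a tall patient solution"; "a tall patient solution"; "Noor"; "my modern witness"; "each conclusion". Number 5 is "each conclusion".

each conclusion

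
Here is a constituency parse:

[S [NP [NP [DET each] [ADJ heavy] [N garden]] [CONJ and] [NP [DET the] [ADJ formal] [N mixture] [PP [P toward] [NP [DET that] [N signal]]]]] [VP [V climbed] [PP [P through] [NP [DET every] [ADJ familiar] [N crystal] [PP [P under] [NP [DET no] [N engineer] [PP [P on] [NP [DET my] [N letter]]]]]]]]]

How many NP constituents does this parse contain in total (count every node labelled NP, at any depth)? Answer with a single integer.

Scanning left to right, an opening `[NP` appears at word positions 1, 1, 5, 9, 13, 17, 20 — 7 in total.

7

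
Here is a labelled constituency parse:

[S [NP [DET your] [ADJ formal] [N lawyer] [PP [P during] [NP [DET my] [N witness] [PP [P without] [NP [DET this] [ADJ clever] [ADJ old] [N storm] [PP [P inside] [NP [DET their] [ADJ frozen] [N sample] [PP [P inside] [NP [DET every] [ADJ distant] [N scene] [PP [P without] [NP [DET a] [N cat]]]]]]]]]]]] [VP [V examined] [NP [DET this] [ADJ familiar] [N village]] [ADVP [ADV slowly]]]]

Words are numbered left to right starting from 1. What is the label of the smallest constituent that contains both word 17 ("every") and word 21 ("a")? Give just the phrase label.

NP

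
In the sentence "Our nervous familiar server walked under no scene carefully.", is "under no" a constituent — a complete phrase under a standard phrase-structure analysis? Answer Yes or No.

No

The sequence begins inside the preposition "under" and ends inside the noun phrase "no scene"; it crosses a phrase boundary, so no single node in the tree spans exactly those words.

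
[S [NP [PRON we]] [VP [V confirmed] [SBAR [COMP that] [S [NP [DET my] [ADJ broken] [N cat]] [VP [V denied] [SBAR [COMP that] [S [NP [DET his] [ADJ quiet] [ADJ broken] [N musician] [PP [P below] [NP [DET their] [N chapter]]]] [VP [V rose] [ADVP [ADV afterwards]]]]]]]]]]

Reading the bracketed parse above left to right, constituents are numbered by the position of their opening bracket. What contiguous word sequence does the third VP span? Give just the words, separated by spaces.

rose afterwards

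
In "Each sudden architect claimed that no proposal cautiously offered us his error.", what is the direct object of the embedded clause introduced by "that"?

his error

"offered" heads the VP of the embedded clause introduced by "that", and "his error" is its direct object.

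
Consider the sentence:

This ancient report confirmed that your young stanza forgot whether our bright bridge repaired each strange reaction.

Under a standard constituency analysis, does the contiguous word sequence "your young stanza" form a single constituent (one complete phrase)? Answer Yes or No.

"your young stanza" is exactly the noun phrase [NP your young stanza], a complete constituent.

Yes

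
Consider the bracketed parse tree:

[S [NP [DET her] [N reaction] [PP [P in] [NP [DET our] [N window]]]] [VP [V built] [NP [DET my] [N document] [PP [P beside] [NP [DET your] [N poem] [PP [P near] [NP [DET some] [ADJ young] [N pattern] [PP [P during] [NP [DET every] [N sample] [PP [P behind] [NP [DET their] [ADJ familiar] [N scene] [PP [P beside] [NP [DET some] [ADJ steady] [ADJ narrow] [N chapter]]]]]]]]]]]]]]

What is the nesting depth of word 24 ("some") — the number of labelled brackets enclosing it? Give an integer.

14

Counting open brackets not yet closed at "some": [S [VP [NP [PP [NP [PP [NP [PP [NP [PP [NP [PP [NP [DET = 14.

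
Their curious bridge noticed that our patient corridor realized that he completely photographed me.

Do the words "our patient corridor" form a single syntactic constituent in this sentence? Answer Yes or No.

Yes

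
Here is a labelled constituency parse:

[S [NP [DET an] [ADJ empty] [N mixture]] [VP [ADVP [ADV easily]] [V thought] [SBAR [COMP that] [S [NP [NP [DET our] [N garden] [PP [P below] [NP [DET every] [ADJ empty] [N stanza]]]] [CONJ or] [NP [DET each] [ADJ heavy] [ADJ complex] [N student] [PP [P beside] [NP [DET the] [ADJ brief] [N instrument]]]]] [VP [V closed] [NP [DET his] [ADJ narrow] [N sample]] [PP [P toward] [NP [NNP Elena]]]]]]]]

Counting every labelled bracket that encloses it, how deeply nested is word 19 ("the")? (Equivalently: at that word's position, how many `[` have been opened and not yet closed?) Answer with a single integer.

9

Path from the root down to the word: S → VP → SBAR → S → NP → NP → PP → NP → DET. That is 9 enclosing brackets.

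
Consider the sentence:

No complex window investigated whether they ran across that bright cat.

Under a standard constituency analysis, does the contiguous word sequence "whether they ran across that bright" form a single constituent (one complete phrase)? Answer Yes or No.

The sequence begins inside the complementizer "whether" and ends inside the clause "they ran across that bright cat"; it crosses a phrase boundary, so no single node in the tree spans exactly those words.

No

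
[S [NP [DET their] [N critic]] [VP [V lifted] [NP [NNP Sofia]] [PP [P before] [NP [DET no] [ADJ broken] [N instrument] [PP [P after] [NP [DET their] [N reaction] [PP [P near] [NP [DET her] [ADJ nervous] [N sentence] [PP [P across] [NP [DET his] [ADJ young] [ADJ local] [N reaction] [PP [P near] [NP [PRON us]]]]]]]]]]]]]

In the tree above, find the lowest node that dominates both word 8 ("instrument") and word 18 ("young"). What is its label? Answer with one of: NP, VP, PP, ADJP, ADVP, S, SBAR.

NP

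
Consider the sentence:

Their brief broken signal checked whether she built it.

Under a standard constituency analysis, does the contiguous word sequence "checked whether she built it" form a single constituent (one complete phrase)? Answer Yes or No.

Yes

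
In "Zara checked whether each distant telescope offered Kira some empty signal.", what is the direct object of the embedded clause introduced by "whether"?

"offered" heads the VP of the embedded clause introduced by "whether", and "some empty signal" is its direct object.

some empty signal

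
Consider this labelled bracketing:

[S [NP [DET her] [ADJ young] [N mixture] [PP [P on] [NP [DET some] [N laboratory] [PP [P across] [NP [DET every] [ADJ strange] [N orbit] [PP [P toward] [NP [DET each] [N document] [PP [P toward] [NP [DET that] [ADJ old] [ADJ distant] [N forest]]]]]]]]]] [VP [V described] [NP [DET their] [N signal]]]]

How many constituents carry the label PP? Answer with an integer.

Scanning left to right, an opening `[PP` appears at word positions 4, 7, 11, 14 — 4 in total.

4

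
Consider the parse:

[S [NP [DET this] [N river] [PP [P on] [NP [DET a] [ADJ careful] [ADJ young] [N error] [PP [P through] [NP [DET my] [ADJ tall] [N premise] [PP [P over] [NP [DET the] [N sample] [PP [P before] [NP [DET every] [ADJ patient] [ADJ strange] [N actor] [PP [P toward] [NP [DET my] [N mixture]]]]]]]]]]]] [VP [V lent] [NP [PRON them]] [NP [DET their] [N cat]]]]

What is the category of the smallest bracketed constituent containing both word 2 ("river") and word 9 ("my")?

NP

The smallest bracket enclosing both words is [NP this river on a careful young error through my tall premise over the sample before every patient strange actor toward my mixture], so the label is NP.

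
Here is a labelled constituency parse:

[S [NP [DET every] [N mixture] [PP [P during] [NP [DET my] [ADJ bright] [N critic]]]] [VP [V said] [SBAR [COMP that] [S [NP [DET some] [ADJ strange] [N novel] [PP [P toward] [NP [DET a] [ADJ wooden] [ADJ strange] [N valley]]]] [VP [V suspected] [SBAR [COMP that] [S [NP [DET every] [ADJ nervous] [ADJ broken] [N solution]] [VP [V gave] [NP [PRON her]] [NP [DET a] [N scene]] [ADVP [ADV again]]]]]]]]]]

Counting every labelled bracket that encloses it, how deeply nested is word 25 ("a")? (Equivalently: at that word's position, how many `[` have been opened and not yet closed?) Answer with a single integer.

Path from the root down to the word: S → VP → SBAR → S → VP → SBAR → S → VP → NP → DET. That is 10 enclosing brackets.

10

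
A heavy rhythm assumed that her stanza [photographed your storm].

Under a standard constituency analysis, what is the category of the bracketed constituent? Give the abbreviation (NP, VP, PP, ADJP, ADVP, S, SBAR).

VP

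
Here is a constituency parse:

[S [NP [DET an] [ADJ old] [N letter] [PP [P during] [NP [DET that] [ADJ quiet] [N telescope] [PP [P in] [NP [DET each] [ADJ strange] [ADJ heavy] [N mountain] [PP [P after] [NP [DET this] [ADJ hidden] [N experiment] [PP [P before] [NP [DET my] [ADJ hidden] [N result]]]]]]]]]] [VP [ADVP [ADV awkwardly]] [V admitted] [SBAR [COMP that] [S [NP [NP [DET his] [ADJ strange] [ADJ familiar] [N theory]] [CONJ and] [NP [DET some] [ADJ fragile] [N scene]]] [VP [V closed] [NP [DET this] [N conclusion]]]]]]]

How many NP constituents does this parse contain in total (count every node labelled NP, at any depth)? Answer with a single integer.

9

Scanning left to right, an opening `[NP` appears at word positions 1, 5, 9, 14, 18, 24, 24, 29, 33 — 9 in total.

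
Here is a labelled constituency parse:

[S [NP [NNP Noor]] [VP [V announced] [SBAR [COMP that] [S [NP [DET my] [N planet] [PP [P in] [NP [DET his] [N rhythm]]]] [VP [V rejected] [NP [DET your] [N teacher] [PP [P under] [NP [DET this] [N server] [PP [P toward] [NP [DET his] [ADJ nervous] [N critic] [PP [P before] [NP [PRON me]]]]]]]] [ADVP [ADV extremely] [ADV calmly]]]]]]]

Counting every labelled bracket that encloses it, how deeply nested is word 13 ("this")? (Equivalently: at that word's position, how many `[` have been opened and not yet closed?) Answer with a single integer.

Path from the root down to the word: S → VP → SBAR → S → VP → NP → PP → NP → DET. That is 9 enclosing brackets.

9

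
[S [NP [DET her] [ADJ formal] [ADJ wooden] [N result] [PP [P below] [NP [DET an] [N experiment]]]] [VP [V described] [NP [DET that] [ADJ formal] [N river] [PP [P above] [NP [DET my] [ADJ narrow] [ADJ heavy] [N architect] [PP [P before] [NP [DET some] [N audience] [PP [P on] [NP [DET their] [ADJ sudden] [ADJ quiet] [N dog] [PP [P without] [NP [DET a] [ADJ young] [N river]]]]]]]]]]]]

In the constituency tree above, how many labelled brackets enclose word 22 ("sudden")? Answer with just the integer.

10

Counting open brackets not yet closed at "sudden": [S [VP [NP [PP [NP [PP [NP [PP [NP [ADJ = 10.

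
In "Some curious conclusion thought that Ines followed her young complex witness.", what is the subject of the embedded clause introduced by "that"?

Ines

The subject of the embedded clause introduced by "that" is the NP immediately before the verb "followed": "Ines".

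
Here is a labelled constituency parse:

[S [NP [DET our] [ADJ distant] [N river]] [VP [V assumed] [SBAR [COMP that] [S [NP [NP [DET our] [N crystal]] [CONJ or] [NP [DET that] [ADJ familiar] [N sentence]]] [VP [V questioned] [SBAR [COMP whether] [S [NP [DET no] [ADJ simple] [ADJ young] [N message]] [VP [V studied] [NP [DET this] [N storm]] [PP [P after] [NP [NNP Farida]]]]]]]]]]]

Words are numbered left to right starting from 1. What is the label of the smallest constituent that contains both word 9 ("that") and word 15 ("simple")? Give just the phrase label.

S

Both words fall inside [S our crystal or that familiar sentence questioned whether no simple young message studied this storm after Farida] (words 6–22), and no smaller constituent contains them both. Label: S.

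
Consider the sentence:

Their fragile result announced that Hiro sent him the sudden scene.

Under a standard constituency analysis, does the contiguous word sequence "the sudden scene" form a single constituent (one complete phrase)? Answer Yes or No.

Yes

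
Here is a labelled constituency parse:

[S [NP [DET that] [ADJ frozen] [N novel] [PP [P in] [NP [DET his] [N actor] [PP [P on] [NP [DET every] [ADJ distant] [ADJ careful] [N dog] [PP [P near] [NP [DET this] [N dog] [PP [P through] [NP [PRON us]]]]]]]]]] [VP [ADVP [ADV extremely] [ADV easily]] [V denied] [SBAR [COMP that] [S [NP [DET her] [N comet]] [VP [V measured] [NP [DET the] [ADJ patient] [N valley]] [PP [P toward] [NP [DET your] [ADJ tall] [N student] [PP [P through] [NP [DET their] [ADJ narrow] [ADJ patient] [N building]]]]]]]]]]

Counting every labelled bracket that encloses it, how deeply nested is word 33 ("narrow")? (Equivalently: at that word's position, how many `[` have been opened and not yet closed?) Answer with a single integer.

10

Path from the root down to the word: S → VP → SBAR → S → VP → PP → NP → PP → NP → ADJ. That is 10 enclosing brackets.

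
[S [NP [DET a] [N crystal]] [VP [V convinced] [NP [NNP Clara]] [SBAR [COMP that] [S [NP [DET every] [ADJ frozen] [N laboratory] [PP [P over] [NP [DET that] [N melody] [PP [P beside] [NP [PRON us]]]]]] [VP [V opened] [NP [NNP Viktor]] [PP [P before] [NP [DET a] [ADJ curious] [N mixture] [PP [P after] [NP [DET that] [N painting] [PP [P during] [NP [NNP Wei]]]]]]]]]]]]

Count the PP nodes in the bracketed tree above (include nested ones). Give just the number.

5

Listing each PP by its span: [PP over that melody beside us]; [PP beside us]; [PP before a curious mixture after that painting during Wei]; [PP after that painting during Wei]; [PP during Wei] — that makes 5.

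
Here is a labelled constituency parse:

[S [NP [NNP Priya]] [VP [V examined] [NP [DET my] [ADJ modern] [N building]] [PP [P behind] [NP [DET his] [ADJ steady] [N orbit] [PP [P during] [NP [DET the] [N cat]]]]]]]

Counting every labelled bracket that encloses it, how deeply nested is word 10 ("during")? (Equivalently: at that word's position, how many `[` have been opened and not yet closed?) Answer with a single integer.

6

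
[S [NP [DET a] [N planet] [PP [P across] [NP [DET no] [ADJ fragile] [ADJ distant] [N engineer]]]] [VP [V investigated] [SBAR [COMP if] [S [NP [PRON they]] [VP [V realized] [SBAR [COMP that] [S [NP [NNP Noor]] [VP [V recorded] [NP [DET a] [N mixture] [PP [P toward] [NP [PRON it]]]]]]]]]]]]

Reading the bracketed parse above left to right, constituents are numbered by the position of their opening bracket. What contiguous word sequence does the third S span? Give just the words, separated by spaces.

Noor recorded a mixture toward it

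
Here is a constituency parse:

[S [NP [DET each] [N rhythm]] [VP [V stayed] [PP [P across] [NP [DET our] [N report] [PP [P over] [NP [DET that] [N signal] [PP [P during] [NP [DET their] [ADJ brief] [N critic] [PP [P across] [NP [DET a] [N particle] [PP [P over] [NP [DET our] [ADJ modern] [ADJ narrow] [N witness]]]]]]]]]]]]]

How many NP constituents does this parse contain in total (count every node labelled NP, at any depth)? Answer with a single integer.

6

Listing each NP by its span: [NP each rhythm]; [NP our report over that signal during their brief critic across a particle over our modern narrow witness]; [NP that signal during their brief critic across a particle over our modern narrow witness]; [NP their brief critic across a particle over our modern narrow witness]; [NP a particle over our modern narrow witness]; [NP our modern narrow witness] — that makes 6.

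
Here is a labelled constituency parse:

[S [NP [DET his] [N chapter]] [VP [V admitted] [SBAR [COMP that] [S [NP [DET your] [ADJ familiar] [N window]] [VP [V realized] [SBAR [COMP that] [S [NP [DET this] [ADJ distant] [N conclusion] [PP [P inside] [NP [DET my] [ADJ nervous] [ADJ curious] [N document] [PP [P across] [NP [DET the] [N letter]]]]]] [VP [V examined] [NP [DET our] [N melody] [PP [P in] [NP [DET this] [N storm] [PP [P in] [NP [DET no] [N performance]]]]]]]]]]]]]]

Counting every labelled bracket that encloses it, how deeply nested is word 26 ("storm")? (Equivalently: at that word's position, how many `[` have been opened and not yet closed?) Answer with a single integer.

Counting open brackets not yet closed at "storm": [S [VP [SBAR [S [VP [SBAR [S [VP [NP [PP [NP [N = 12.

12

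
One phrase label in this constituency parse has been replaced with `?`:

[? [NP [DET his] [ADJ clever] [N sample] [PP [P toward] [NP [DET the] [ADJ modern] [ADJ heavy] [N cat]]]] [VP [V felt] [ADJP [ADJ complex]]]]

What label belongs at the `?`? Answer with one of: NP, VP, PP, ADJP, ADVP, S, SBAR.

S

A constituent whose immediate children are NP, VP is a clause: S.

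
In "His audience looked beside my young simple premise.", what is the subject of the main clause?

In the main clause the verb is "looked"; the NP preceding it, "his audience", is the subject.

his audience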